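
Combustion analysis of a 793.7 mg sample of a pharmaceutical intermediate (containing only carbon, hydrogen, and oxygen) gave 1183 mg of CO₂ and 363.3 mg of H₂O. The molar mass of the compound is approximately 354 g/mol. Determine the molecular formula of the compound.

mol C = 1.183 g CO₂ ÷ 44.009 g/mol = 0.026881 mol
mol H = 2 × 0.3633 g H₂O ÷ 18.015 g/mol = 0.040333 mol
mass O = 0.7937 − (0.32287 + 0.040656) = 0.43018 g → mol O = 0.43018 ÷ 15.999 = 0.026888 mol
Divide by the smallest (0.026881 mol): C 1.000, H 1.500, O 1.000
Multiplying each by 2 gives whole numbers: C 2.00, H 3.00, O 2.00
Empirical formula: C2H3O2
Empirical-formula mass = 59.04 g/mol; 354 ÷ 59.04 ≈ 6, so the molecular formula is C12H18O12.

C12H18O12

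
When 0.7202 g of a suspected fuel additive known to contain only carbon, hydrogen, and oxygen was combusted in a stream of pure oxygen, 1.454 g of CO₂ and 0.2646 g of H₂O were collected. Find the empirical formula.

mol C = 1.454 g CO₂ ÷ 44.009 g/mol = 0.033039 mol
mol H = 2 × 0.2646 g H₂O ÷ 18.015 g/mol = 0.029376 mol
mass O = 0.7202 − (0.39683 + 0.029611) = 0.29376 g → mol O = 0.29376 ÷ 15.999 = 0.018361 mol
Divide by the smallest (0.018361 mol): C 1.799, H 1.600, O 1.000
Multiplying each by 5 gives whole numbers: C 9.00, H 8.00, O 5.00

C9H8O5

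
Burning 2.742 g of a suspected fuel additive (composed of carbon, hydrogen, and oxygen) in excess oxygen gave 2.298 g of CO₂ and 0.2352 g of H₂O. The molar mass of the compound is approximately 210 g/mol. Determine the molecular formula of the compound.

C4H2O10

mol C = 2.298 g CO₂ ÷ 44.009 g/mol = 0.052217 mol
mol H = 2 × 0.2352 g H₂O ÷ 18.015 g/mol = 0.026112 mol
mass O = 2.742 − (0.62717 + 0.026320) = 2.0885 g → mol O = 2.0885 ÷ 15.999 = 0.13054 mol
Divide by the smallest (0.026112 mol): C 2.000, H 1.000, O 4.999
Empirical formula: C2HO5
Empirical-formula mass = 105.03 g/mol; 210 ÷ 105.03 ≈ 2, so the molecular formula is C4H2O10.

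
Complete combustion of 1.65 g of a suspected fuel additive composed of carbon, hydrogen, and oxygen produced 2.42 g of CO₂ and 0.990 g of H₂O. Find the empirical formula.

mol C = 2.42 g CO₂ ÷ 44.009 g/mol = 0.05499 mol
mol H = 2 × 0.990 g H₂O ÷ 18.015 g/mol = 0.1099 mol
mass O = 1.65 − (0.6605 + 0.1108) = 0.8787 g → mol O = 0.8787 ÷ 15.999 = 0.05492 mol
Divide by the smallest (0.05492 mol): C 1.001, H 2.001, O 1.000

CH2O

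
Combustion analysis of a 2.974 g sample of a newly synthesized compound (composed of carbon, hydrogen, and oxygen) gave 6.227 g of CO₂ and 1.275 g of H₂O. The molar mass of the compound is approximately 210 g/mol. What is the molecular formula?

mol C = 6.227 g CO₂ ÷ 44.009 g/mol = 0.14149 mol
mol H = 2 × 1.275 g H₂O ÷ 18.015 g/mol = 0.14155 mol
mass O = 2.974 − (1.6995 + 0.14268) = 1.1318 g → mol O = 1.1318 ÷ 15.999 = 0.070744 mol
Divide by the smallest (0.070744 mol): C 2.000, H 2.001, O 1.000
Empirical formula: C2H2O
Empirical-formula mass = 42.04 g/mol; 210 ÷ 42.04 ≈ 5, so the molecular formula is C10H10O5.

C10H10O5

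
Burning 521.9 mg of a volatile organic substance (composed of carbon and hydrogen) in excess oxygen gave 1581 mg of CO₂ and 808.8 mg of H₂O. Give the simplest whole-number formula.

mol C = 1.581 g CO₂ ÷ 44.009 g/mol = 0.035924 mol
mol H = 2 × 0.8088 g H₂O ÷ 18.015 g/mol = 0.089792 mol
Divide by the smallest (0.035924 mol): C 1.000, H 2.499
Multiplying each by 2 gives whole numbers: C 2.00, H 5.00

C2H5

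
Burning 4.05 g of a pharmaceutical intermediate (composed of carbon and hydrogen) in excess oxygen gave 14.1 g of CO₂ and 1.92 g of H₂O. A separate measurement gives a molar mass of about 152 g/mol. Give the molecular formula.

mol C = 14.1 g CO₂ ÷ 44.009 g/mol = 0.3204 mol
mol H = 2 × 1.92 g H₂O ÷ 18.015 g/mol = 0.2132 mol
Divide by the smallest (0.2132 mol): C 1.503, H 1.000
Multiplying each by 2 gives whole numbers: C 3.01, H 2.00
Empirical formula: C3H2
Empirical-formula mass = 38.05 g/mol; 152 ÷ 38.05 ≈ 4, so the molecular formula is C12H8.

C12H8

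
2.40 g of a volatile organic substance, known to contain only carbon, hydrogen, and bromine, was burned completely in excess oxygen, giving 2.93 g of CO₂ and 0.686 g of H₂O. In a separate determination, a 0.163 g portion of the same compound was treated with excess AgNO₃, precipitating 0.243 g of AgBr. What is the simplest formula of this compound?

mol C = 2.93 g CO₂ ÷ 44.009 g/mol = 0.06658 mol
mol H = 2 × 0.686 g H₂O ÷ 18.015 g/mol = 0.07616 mol
From the AgBr data: mol Br per gram of compound = (0.243 ÷ 187.772) ÷ 0.163 = 0.007939 mol/g, so in the 2.40 g combustion sample mol Br = 0.01905 mol
Divide by the smallest (0.01905 mol): C 3.494, H 3.997, Br 1.000
Multiplying each by 2 gives whole numbers: C 6.99, H 7.99, Br 2.00

C7H8Br2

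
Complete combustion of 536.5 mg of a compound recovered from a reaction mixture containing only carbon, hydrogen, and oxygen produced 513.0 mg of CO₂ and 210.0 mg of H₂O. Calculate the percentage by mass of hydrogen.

mol C = 0.5130 g CO₂ ÷ 44.009 g/mol = 0.011657 mol
mol H = 2 × 0.2100 g H₂O ÷ 18.015 g/mol = 0.023314 mol
mass O = 0.5365 − (0.14001 + 0.023500) = 0.37299 g → mol O = 0.37299 ÷ 15.999 = 0.023313 mol
mass % H = 0.023500 g ÷ 0.5365 g × 100%

4.38%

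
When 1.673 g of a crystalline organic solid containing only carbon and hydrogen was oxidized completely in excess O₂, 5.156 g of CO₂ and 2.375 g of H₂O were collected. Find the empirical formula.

mol C = 5.156 g CO₂ ÷ 44.009 g/mol = 0.11716 mol
mol H = 2 × 2.375 g H₂O ÷ 18.015 g/mol = 0.26367 mol
Divide by the smallest (0.11716 mol): C 1.000, H 2.251
Multiplying each by 4 gives whole numbers: C 4.00, H 9.00

C4H9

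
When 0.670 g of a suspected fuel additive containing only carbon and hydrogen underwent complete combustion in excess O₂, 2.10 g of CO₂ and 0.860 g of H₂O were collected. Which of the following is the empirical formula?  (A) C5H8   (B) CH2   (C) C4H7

(B) CH2

mol C = 2.10 g CO₂ ÷ 44.009 g/mol = 0.04772 mol
mol H = 2 × 0.860 g H₂O ÷ 18.015 g/mol = 0.09548 mol
Divide by the smallest (0.04772 mol): C 1.000, H 2.001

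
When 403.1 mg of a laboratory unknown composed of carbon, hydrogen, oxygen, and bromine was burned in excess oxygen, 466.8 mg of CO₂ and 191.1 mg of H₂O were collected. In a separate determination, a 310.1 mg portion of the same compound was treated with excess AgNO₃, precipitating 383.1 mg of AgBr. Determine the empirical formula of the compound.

C4H8BrO

mol C = 0.4668 g CO₂ ÷ 44.009 g/mol = 0.010607 mol
mol H = 2 × 0.1911 g H₂O ÷ 18.015 g/mol = 0.021216 mol
From the AgBr data: mol Br per gram of compound = (0.3831 ÷ 187.772) ÷ 0.3101 = 0.0065793 mol/g, so in the 0.4031 g combustion sample mol Br = 0.0026521 mol
mass O = 0.4031 − (0.12740 + 0.021385 + 0.21191) = 0.042400 g → mol O = 0.042400 ÷ 15.999 = 0.0026502 mol
Divide by the smallest (0.0026502 mol): C 4.002, H 8.005, Br 1.001, O 1.000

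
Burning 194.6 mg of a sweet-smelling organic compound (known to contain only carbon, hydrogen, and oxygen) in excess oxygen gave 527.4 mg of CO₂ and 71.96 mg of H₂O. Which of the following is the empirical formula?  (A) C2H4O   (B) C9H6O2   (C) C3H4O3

mol C = 0.5274 g CO₂ ÷ 44.009 g/mol = 0.011984 mol
mol H = 2 × 0.07196 g H₂O ÷ 18.015 g/mol = 0.0079889 mol
mass O = 0.1946 − (0.14394 + 0.0080528) = 0.042608 g → mol O = 0.042608 ÷ 15.999 = 0.0026632 mol
Divide by the smallest (0.0026632 mol): C 4.500, H 3.000, O 1.000
Multiplying each by 2 gives whole numbers: C 9.00, H 6.00, O 2.00

(B) C9H6O2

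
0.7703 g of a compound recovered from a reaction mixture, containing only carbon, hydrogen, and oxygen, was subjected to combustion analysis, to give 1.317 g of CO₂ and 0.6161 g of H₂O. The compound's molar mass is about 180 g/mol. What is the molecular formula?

mol C = 1.317 g CO₂ ÷ 44.009 g/mol = 0.029926 mol
mol H = 2 × 0.6161 g H₂O ÷ 18.015 g/mol = 0.068399 mol
mass O = 0.7703 − (0.35944 + 0.068946) = 0.34192 g → mol O = 0.34192 ÷ 15.999 = 0.021371 mol
Divide by the smallest (0.021371 mol): C 1.400, H 3.201, O 1.000
Multiplying each by 5 gives whole numbers: C 7.00, H 16.00, O 5.00
Empirical formula: C7H16O5
Empirical-formula mass = 180.20 g/mol; 180 ÷ 180.20 ≈ 1, so the molecular formula is C7H16O5.

C7H16O5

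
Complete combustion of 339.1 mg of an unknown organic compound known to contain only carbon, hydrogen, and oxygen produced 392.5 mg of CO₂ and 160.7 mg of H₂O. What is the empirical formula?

C2H4O3

mol C = 0.3925 g CO₂ ÷ 44.009 g/mol = 0.0089186 mol
mol H = 2 × 0.1607 g H₂O ÷ 18.015 g/mol = 0.017841 mol
mass O = 0.3391 − (0.10712 + 0.017983) = 0.21399 g → mol O = 0.21399 ÷ 15.999 = 0.013376 mol
Divide by the smallest (0.0089186 mol): C 1.000, H 2.000, O 1.500
Multiplying each by 2 gives whole numbers: C 2.00, H 4.00, O 3.00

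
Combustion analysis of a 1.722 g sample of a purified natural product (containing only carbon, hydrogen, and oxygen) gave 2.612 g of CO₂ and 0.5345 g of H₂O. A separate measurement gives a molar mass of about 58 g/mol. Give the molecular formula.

mol C = 2.612 g CO₂ ÷ 44.009 g/mol = 0.059351 mol
mol H = 2 × 0.5345 g H₂O ÷ 18.015 g/mol = 0.059339 mol
mass O = 1.722 − (0.71287 + 0.059814) = 0.94932 g → mol O = 0.94932 ÷ 15.999 = 0.059336 mol
Divide by the smallest (0.059336 mol): C 1.000, H 1.000, O 1.000
Empirical formula: CHO
Empirical-formula mass = 29.02 g/mol; 58 ÷ 29.02 ≈ 2, so the molecular formula is C2H2O2.

C2H2O2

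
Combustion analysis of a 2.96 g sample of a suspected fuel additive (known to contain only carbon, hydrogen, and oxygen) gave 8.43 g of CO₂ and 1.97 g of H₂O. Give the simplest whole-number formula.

mol C = 8.43 g CO₂ ÷ 44.009 g/mol = 0.1916 mol
mol H = 2 × 1.97 g H₂O ÷ 18.015 g/mol = 0.2187 mol
mass O = 2.96 − (2.301 + 0.2205) = 0.4388 g → mol O = 0.4388 ÷ 15.999 = 0.02743 mol
Divide by the smallest (0.02743 mol): C 6.984, H 7.974, O 1.000

C7H8O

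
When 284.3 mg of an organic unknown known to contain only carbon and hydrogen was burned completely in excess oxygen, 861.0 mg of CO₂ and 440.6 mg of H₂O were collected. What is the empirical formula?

C2H5

mol C = 0.8610 g CO₂ ÷ 44.009 g/mol = 0.019564 mol
mol H = 2 × 0.4406 g H₂O ÷ 18.015 g/mol = 0.048915 mol
Divide by the smallest (0.019564 mol): C 1.000, H 2.500
Multiplying each by 2 gives whole numbers: C 2.00, H 5.00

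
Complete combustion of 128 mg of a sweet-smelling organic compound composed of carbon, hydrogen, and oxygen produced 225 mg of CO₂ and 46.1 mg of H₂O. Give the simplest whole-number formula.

C4H4O3

mol C = 0.225 g CO₂ ÷ 44.009 g/mol = 0.005113 mol
mol H = 2 × 0.0461 g H₂O ÷ 18.015 g/mol = 0.005118 mol
mass O = 0.128 − (0.06141 + 0.005159) = 0.06143 g → mol O = 0.06143 ÷ 15.999 = 0.003840 mol
Divide by the smallest (0.003840 mol): C 1.331, H 1.333, O 1.000
Multiplying each by 3 gives whole numbers: C 3.99, H 4.00, O 3.00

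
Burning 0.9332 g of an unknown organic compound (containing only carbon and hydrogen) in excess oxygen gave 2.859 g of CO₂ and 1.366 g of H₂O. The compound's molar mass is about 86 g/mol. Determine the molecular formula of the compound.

mol C = 2.859 g CO₂ ÷ 44.009 g/mol = 0.064964 mol
mol H = 2 × 1.366 g H₂O ÷ 18.015 g/mol = 0.15165 mol
Divide by the smallest (0.064964 mol): C 1.000, H 2.334
Multiplying each by 3 gives whole numbers: C 3.00, H 7.00
Empirical formula: C3H7
Empirical-formula mass = 43.09 g/mol; 86 ÷ 43.09 ≈ 2, so the molecular formula is C6H14.

C6H14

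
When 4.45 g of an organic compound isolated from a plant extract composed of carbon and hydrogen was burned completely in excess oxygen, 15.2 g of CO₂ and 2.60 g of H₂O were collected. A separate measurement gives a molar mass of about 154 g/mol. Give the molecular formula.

C12H10

mol C = 15.2 g CO₂ ÷ 44.009 g/mol = 0.3454 mol
mol H = 2 × 2.60 g H₂O ÷ 18.015 g/mol = 0.2886 mol
Divide by the smallest (0.2886 mol): C 1.197, H 1.000
Multiplying each by 5 gives whole numbers: C 5.98, H 5.00
Empirical formula: C6H5
Empirical-formula mass = 77.11 g/mol; 154 ÷ 77.11 ≈ 2, so the molecular formula is C12H10.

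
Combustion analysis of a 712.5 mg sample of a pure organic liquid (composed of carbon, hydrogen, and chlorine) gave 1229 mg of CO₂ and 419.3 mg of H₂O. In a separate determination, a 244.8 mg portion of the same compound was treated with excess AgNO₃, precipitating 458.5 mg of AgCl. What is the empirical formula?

C3H5Cl

mol C = 1.229 g CO₂ ÷ 44.009 g/mol = 0.027926 mol
mol H = 2 × 0.4193 g H₂O ÷ 18.015 g/mol = 0.046550 mol
From the AgCl data: mol Cl per gram of compound = (0.4585 ÷ 143.318) ÷ 0.2448 = 0.013069 mol/g, so in the 0.7125 g combustion sample mol Cl = 0.0093113 mol
Divide by the smallest (0.0093113 mol): C 2.999, H 4.999, Cl 1.000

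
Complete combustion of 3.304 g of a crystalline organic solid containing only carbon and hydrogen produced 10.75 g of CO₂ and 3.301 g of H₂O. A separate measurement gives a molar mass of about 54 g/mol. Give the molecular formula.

mol C = 10.75 g CO₂ ÷ 44.009 g/mol = 0.24427 mol
mol H = 2 × 3.301 g H₂O ÷ 18.015 g/mol = 0.36647 mol
Divide by the smallest (0.24427 mol): C 1.000, H 1.500
Multiplying each by 2 gives whole numbers: C 2.00, H 3.00
Empirical formula: C2H3
Empirical-formula mass = 27.05 g/mol; 54 ÷ 27.05 ≈ 2, so the molecular formula is C4H6.

C4H6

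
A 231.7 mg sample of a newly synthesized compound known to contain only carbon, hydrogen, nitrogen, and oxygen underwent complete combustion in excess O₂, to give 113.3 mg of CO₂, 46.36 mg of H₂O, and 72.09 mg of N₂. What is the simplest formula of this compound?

mol C = 0.1133 g CO₂ ÷ 44.009 g/mol = 0.0025745 mol
mol H = 2 × 0.04636 g H₂O ÷ 18.015 g/mol = 0.0051468 mol
mol N = 2 × 0.07209 g N₂ ÷ 28.014 g/mol = 0.0051467 mol
mass O = 0.2317 − (0.030922 + 0.0051880 + 0.072090) = 0.12350 g → mol O = 0.12350 ÷ 15.999 = 0.0077192 mol
Divide by the smallest (0.0025745 mol): C 1.000, H 1.999, N 1.999, O 2.998

CH2N2O3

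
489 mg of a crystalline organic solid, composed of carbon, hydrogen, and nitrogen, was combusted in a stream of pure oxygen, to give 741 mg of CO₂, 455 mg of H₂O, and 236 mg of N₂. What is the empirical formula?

CH3N

mol C = 0.741 g CO₂ ÷ 44.009 g/mol = 0.01684 mol
mol H = 2 × 0.455 g H₂O ÷ 18.015 g/mol = 0.05051 mol
mol N = 2 × 0.236 g N₂ ÷ 28.014 g/mol = 0.01685 mol
Divide by the smallest (0.01684 mol): C 1.000, H 3.000, N 1.001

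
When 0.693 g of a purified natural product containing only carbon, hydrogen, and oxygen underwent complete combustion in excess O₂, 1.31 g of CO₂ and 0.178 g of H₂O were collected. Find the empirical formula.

mol C = 1.31 g CO₂ ÷ 44.009 g/mol = 0.02977 mol
mol H = 2 × 0.178 g H₂O ÷ 18.015 g/mol = 0.01976 mol
mass O = 0.693 − (0.3575 + 0.01992) = 0.3156 g → mol O = 0.3156 ÷ 15.999 = 0.01972 mol
Divide by the smallest (0.01972 mol): C 1.509, H 1.002, O 1.000
Multiplying each by 2 gives whole numbers: C 3.02, H 2.00, O 2.00

C3H2O2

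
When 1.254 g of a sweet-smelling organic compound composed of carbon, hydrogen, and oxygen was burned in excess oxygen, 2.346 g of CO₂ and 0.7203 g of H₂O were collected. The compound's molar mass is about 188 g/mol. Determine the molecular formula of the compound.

C8H12O5

mol C = 2.346 g CO₂ ÷ 44.009 g/mol = 0.053307 mol
mol H = 2 × 0.7203 g H₂O ÷ 18.015 g/mol = 0.079967 mol
mass O = 1.254 − (0.64027 + 0.080606) = 0.53312 g → mol O = 0.53312 ÷ 15.999 = 0.033322 mol
Divide by the smallest (0.033322 mol): C 1.600, H 2.400, O 1.000
Multiplying each by 5 gives whole numbers: C 8.00, H 12.00, O 5.00
Empirical formula: C8H12O5
Empirical-formula mass = 188.18 g/mol; 188 ÷ 188.18 ≈ 1, so the molecular formula is C8H12O5.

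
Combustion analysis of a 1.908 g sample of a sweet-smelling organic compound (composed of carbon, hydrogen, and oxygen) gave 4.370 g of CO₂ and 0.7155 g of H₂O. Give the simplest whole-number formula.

mol C = 4.370 g CO₂ ÷ 44.009 g/mol = 0.099298 mol
mol H = 2 × 0.7155 g H₂O ÷ 18.015 g/mol = 0.079434 mol
mass O = 1.908 − (1.1927 + 0.080069) = 0.63526 g → mol O = 0.63526 ÷ 15.999 = 0.039706 mol
Divide by the smallest (0.039706 mol): C 2.501, H 2.001, O 1.000
Multiplying each by 2 gives whole numbers: C 5.00, H 4.00, O 2.00

C5H4O2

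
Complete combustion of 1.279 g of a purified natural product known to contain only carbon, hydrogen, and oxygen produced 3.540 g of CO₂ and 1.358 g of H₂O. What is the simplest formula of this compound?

mol C = 3.540 g CO₂ ÷ 44.009 g/mol = 0.080438 mol
mol H = 2 × 1.358 g H₂O ÷ 18.015 g/mol = 0.15076 mol
mass O = 1.279 − (0.96614 + 0.15197) = 0.16089 g → mol O = 0.16089 ÷ 15.999 = 0.010056 mol
Divide by the smallest (0.010056 mol): C 7.999, H 14.992, O 1.000

C8H15O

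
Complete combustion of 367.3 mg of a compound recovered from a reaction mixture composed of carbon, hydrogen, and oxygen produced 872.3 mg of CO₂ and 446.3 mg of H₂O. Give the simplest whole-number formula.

C4H10O

mol C = 0.8723 g CO₂ ÷ 44.009 g/mol = 0.019821 mol
mol H = 2 × 0.4463 g H₂O ÷ 18.015 g/mol = 0.049548 mol
mass O = 0.3673 − (0.23807 + 0.049944) = 0.079287 g → mol O = 0.079287 ÷ 15.999 = 0.0049557 mol
Divide by the smallest (0.0049557 mol): C 4.000, H 9.998, O 1.000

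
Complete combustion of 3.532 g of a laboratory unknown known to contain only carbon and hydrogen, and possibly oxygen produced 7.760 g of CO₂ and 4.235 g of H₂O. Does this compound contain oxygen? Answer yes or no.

mol C = 7.760 g CO₂ ÷ 44.009 g/mol = 0.17633 mol
mol H = 2 × 4.235 g H₂O ÷ 18.015 g/mol = 0.47016 mol
C and H account for only 2.5918 g of the 3.532 g sample; the remaining 0.94020 g must be oxygen.

yes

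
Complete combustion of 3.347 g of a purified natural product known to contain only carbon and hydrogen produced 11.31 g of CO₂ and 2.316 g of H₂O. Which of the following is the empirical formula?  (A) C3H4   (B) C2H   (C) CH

(C) CH

mol C = 11.31 g CO₂ ÷ 44.009 g/mol = 0.25699 mol
mol H = 2 × 2.316 g H₂O ÷ 18.015 g/mol = 0.25712 mol
Divide by the smallest (0.25699 mol): C 1.000, H 1.000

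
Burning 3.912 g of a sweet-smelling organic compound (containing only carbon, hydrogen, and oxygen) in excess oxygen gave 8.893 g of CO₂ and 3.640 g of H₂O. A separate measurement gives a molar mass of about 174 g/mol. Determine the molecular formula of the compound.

C9H18O3

mol C = 8.893 g CO₂ ÷ 44.009 g/mol = 0.20207 mol
mol H = 2 × 3.640 g H₂O ÷ 18.015 g/mol = 0.40411 mol
mass O = 3.912 − (2.4271 + 0.40734) = 1.0776 g → mol O = 1.0776 ÷ 15.999 = 0.067352 mol
Divide by the smallest (0.067352 mol): C 3.000, H 6.000, O 1.000
Empirical formula: C3H6O
Empirical-formula mass = 58.08 g/mol; 174 ÷ 58.08 ≈ 3, so the molecular formula is C9H18O3.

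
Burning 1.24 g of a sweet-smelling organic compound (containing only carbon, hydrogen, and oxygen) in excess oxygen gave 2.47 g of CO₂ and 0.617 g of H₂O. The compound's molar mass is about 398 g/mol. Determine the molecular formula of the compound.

C18H22O10

mol C = 2.47 g CO₂ ÷ 44.009 g/mol = 0.05612 mol
mol H = 2 × 0.617 g H₂O ÷ 18.015 g/mol = 0.06850 mol
mass O = 1.24 − (0.6741 + 0.06905) = 0.4968 g → mol O = 0.4968 ÷ 15.999 = 0.03105 mol
Divide by the smallest (0.03105 mol): C 1.807, H 2.206, O 1.000
Multiplying each by 5 gives whole numbers: C 9.04, H 11.03, O 5.00
Empirical formula: C9H11O5
Empirical-formula mass = 199.18 g/mol; 398 ÷ 199.18 ≈ 2, so the molecular formula is C18H22O10.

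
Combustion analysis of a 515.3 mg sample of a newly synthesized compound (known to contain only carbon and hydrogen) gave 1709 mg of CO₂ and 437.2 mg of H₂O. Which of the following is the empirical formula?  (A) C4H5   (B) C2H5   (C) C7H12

(A) C4H5

mol C = 1.709 g CO₂ ÷ 44.009 g/mol = 0.038833 mol
mol H = 2 × 0.4372 g H₂O ÷ 18.015 g/mol = 0.048537 mol
Divide by the smallest (0.038833 mol): C 1.000, H 1.250
Multiplying each by 4 gives whole numbers: C 4.00, H 5.00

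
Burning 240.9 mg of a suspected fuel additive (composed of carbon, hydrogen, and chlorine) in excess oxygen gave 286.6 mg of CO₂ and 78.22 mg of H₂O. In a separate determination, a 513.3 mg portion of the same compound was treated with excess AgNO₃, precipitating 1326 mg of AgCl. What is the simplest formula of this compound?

mol C = 0.2866 g CO₂ ÷ 44.009 g/mol = 0.0065123 mol
mol H = 2 × 0.07822 g H₂O ÷ 18.015 g/mol = 0.0086839 mol
From the AgCl data: mol Cl per gram of compound = (1.326 ÷ 143.318) ÷ 0.5133 = 0.018025 mol/g, so in the 0.2409 g combustion sample mol Cl = 0.0043422 mol
Divide by the smallest (0.0043422 mol): C 1.500, H 2.000, Cl 1.000
Multiplying each by 2 gives whole numbers: C 3.00, H 4.00, Cl 2.00

C3H4Cl2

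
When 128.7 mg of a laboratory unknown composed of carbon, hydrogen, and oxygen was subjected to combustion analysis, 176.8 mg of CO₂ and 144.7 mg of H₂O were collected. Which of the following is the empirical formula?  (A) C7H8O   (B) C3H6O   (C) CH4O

(C) CH4O

mol C = 0.1768 g CO₂ ÷ 44.009 g/mol = 0.0040174 mol
mol H = 2 × 0.1447 g H₂O ÷ 18.015 g/mol = 0.016064 mol
mass O = 0.1287 − (0.048253 + 0.016193) = 0.064255 g → mol O = 0.064255 ÷ 15.999 = 0.0040162 mol
Divide by the smallest (0.0040162 mol): C 1.000, H 4.000, O 1.000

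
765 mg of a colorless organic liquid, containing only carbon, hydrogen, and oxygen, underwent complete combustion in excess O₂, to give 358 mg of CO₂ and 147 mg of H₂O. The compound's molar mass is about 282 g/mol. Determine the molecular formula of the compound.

mol C = 0.358 g CO₂ ÷ 44.009 g/mol = 0.008135 mol
mol H = 2 × 0.147 g H₂O ÷ 18.015 g/mol = 0.01632 mol
mass O = 0.765 − (0.09771 + 0.01645) = 0.6508 g → mol O = 0.6508 ÷ 15.999 = 0.04068 mol
Divide by the smallest (0.008135 mol): C 1.000, H 2.006, O 5.001
Empirical formula: CH2O5
Empirical-formula mass = 94.02 g/mol; 282 ÷ 94.02 ≈ 3, so the molecular formula is C3H6O15.

C3H6O15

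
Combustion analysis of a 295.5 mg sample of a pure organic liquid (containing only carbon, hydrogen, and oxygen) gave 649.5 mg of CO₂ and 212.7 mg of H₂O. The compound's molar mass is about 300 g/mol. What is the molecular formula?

mol C = 0.6495 g CO₂ ÷ 44.009 g/mol = 0.014758 mol
mol H = 2 × 0.2127 g H₂O ÷ 18.015 g/mol = 0.023614 mol
mass O = 0.2955 − (0.17726 + 0.023803) = 0.094435 g → mol O = 0.094435 ÷ 15.999 = 0.0059026 mol
Divide by the smallest (0.0059026 mol): C 2.500, H 4.001, O 1.000
Multiplying each by 2 gives whole numbers: C 5.00, H 8.00, O 2.00
Empirical formula: C5H8O2
Empirical-formula mass = 100.12 g/mol; 300 ÷ 100.12 ≈ 3, so the molecular formula is C15H24O6.

C15H24O6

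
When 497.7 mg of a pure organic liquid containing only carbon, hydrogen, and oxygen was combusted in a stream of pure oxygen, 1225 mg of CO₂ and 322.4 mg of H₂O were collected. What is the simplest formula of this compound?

mol C = 1.225 g CO₂ ÷ 44.009 g/mol = 0.027835 mol
mol H = 2 × 0.3224 g H₂O ÷ 18.015 g/mol = 0.035792 mol
mass O = 0.4977 − (0.33433 + 0.036079) = 0.12729 g → mol O = 0.12729 ÷ 15.999 = 0.0079563 mol
Divide by the smallest (0.0079563 mol): C 3.499, H 4.499, O 1.000
Multiplying each by 2 gives whole numbers: C 7.00, H 9.00, O 2.00

C7H9O2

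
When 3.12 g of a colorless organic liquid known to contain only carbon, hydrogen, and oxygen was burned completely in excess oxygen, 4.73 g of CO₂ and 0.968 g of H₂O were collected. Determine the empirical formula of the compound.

mol C = 4.73 g CO₂ ÷ 44.009 g/mol = 0.1075 mol
mol H = 2 × 0.968 g H₂O ÷ 18.015 g/mol = 0.1075 mol
mass O = 3.12 − (1.291 + 0.1083) = 1.721 g → mol O = 1.721 ÷ 15.999 = 0.1076 mol
Divide by the smallest (0.1075 mol): C 1.000, H 1.000, O 1.001

CHO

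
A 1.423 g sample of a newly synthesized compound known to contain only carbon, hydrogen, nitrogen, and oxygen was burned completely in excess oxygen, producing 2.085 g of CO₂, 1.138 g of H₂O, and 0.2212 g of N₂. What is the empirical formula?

C3H8NO2

mol C = 2.085 g CO₂ ÷ 44.009 g/mol = 0.047377 mol
mol H = 2 × 1.138 g H₂O ÷ 18.015 g/mol = 0.12634 mol
mol N = 2 × 0.2212 g N₂ ÷ 28.014 g/mol = 0.015792 mol
mass O = 1.423 − (0.56904 + 0.12735 + 0.22120) = 0.50541 g → mol O = 0.50541 ÷ 15.999 = 0.031590 mol
Divide by the smallest (0.015792 mol): C 3.000, H 8.000, N 1.000, O 2.000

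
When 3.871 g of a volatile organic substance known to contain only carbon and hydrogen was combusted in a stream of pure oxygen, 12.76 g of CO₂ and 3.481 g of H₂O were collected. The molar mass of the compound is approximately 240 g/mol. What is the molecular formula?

C18H24

mol C = 12.76 g CO₂ ÷ 44.009 g/mol = 0.28994 mol
mol H = 2 × 3.481 g H₂O ÷ 18.015 g/mol = 0.38646 mol
Divide by the smallest (0.28994 mol): C 1.000, H 1.333
Multiplying each by 3 gives whole numbers: C 3.00, H 4.00
Empirical formula: C3H4
Empirical-formula mass = 40.06 g/mol; 240 ÷ 40.06 ≈ 6, so the molecular formula is C18H24.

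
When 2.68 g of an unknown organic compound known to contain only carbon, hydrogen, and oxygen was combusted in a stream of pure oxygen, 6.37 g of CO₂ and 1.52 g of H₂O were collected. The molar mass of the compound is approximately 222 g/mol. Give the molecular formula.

mol C = 6.37 g CO₂ ÷ 44.009 g/mol = 0.1447 mol
mol H = 2 × 1.52 g H₂O ÷ 18.015 g/mol = 0.1687 mol
mass O = 2.68 − (1.739 + 0.1701) = 0.7714 g → mol O = 0.7714 ÷ 15.999 = 0.04822 mol
Divide by the smallest (0.04822 mol): C 3.002, H 3.500, O 1.000
Multiplying each by 2 gives whole numbers: C 6.00, H 7.00, O 2.00
Empirical formula: C6H7O2
Empirical-formula mass = 111.12 g/mol; 222 ÷ 111.12 ≈ 2, so the molecular formula is C12H14O4.

C12H14O4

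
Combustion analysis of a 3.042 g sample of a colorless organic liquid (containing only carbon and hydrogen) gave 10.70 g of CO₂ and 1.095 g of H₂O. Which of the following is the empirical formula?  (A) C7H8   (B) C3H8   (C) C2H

mol C = 10.70 g CO₂ ÷ 44.009 g/mol = 0.24313 mol
mol H = 2 × 1.095 g H₂O ÷ 18.015 g/mol = 0.12157 mol
Divide by the smallest (0.12157 mol): C 2.000, H 1.000

(C) C2H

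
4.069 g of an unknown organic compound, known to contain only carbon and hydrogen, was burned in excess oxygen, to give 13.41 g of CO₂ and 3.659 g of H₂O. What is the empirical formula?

mol C = 13.41 g CO₂ ÷ 44.009 g/mol = 0.30471 mol
mol H = 2 × 3.659 g H₂O ÷ 18.015 g/mol = 0.40622 mol
Divide by the smallest (0.30471 mol): C 1.000, H 1.333
Multiplying each by 3 gives whole numbers: C 3.00, H 4.00

C3H4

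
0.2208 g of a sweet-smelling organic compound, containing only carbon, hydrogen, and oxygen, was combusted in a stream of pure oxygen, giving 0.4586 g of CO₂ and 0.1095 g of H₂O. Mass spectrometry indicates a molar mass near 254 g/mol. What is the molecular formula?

C12H14O6

mol C = 0.4586 g CO₂ ÷ 44.009 g/mol = 0.010421 mol
mol H = 2 × 0.1095 g H₂O ÷ 18.015 g/mol = 0.012157 mol
mass O = 0.2208 − (0.12516 + 0.012254) = 0.083384 g → mol O = 0.083384 ÷ 15.999 = 0.0052119 mol
Divide by the smallest (0.0052119 mol): C 1.999, H 2.332, O 1.000
Multiplying each by 3 gives whole numbers: C 6.00, H 7.00, O 3.00
Empirical formula: C6H7O3
Empirical-formula mass = 127.12 g/mol; 254 ÷ 127.12 ≈ 2, so the molecular formula is C12H14O6.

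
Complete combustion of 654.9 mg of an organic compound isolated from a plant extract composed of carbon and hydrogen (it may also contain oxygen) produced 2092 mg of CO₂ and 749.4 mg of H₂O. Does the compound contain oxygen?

mol C = 2.092 g CO₂ ÷ 44.009 g/mol = 0.047536 mol
mol H = 2 × 0.7494 g H₂O ÷ 18.015 g/mol = 0.083197 mol
C and H together account for 0.65481 g — essentially the entire 0.6549 g sample — so the compound contains no oxygen.

no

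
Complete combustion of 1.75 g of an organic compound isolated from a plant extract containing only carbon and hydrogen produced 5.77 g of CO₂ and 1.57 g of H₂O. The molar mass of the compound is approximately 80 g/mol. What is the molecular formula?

mol C = 5.77 g CO₂ ÷ 44.009 g/mol = 0.1311 mol
mol H = 2 × 1.57 g H₂O ÷ 18.015 g/mol = 0.1743 mol
Divide by the smallest (0.1311 mol): C 1.000, H 1.329
Multiplying each by 3 gives whole numbers: C 3.00, H 3.99
Empirical formula: C3H4
Empirical-formula mass = 40.06 g/mol; 80 ÷ 40.06 ≈ 2, so the molecular formula is C6H8.

C6H8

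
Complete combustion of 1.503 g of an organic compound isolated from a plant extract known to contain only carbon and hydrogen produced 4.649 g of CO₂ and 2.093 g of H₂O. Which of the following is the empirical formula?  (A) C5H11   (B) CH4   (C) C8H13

(A) C5H11

mol C = 4.649 g CO₂ ÷ 44.009 g/mol = 0.10564 mol
mol H = 2 × 2.093 g H₂O ÷ 18.015 g/mol = 0.23236 mol
Divide by the smallest (0.10564 mol): C 1.000, H 2.200
Multiplying each by 5 gives whole numbers: C 5.00, H 11.00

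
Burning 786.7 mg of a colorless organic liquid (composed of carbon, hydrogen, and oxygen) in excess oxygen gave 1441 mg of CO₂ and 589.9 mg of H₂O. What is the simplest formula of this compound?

mol C = 1.441 g CO₂ ÷ 44.009 g/mol = 0.032743 mol
mol H = 2 × 0.5899 g H₂O ÷ 18.015 g/mol = 0.065490 mol
mass O = 0.7867 − (0.39328 + 0.066014) = 0.32741 g → mol O = 0.32741 ÷ 15.999 = 0.020464 mol
Divide by the smallest (0.020464 mol): C 1.600, H 3.200, O 1.000
Multiplying each by 5 gives whole numbers: C 8.00, H 16.00, O 5.00

C8H16O5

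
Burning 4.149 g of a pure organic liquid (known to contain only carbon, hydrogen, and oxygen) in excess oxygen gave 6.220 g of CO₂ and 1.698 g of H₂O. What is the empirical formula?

mol C = 6.220 g CO₂ ÷ 44.009 g/mol = 0.14133 mol
mol H = 2 × 1.698 g H₂O ÷ 18.015 g/mol = 0.18851 mol
mass O = 4.149 − (1.6976 + 0.19002) = 2.2614 g → mol O = 2.2614 ÷ 15.999 = 0.14135 mol
Divide by the smallest (0.14133 mol): C 1.000, H 1.334, O 1.000
Multiplying each by 3 gives whole numbers: C 3.00, H 4.00, O 3.00

C3H4O3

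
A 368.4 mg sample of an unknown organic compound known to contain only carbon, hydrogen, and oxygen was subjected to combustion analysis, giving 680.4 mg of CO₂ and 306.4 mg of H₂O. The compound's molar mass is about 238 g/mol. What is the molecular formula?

mol C = 0.6804 g CO₂ ÷ 44.009 g/mol = 0.015460 mol
mol H = 2 × 0.3064 g H₂O ÷ 18.015 g/mol = 0.034016 mol
mass O = 0.3684 − (0.18570 + 0.034288) = 0.14842 g → mol O = 0.14842 ÷ 15.999 = 0.0092766 mol
Divide by the smallest (0.0092766 mol): C 1.667, H 3.667, O 1.000
Multiplying each by 3 gives whole numbers: C 5.00, H 11.00, O 3.00
Empirical formula: C5H11O3
Empirical-formula mass = 119.14 g/mol; 238 ÷ 119.14 ≈ 2, so the molecular formula is C10H22O6.

C10H22O6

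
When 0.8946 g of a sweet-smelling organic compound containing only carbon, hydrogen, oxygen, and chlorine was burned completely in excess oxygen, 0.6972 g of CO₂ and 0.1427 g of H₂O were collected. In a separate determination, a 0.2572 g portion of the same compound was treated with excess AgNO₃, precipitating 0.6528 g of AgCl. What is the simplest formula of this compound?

mol C = 0.6972 g CO₂ ÷ 44.009 g/mol = 0.015842 mol
mol H = 2 × 0.1427 g H₂O ÷ 18.015 g/mol = 0.015842 mol
From the AgCl data: mol Cl per gram of compound = (0.6528 ÷ 143.318) ÷ 0.2572 = 0.017710 mol/g, so in the 0.8946 g combustion sample mol Cl = 0.015843 mol
mass O = 0.8946 − (0.19028 + 0.015969 + 0.56163) = 0.12672 g → mol O = 0.12672 ÷ 15.999 = 0.0079202 mol
Divide by the smallest (0.0079202 mol): C 2.000, H 2.000, Cl 2.000, O 1.000

C2H2Cl2O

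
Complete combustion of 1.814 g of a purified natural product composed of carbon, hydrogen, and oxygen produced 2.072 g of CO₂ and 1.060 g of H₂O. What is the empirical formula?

C2H5O3

mol C = 2.072 g CO₂ ÷ 44.009 g/mol = 0.047081 mol
mol H = 2 × 1.060 g H₂O ÷ 18.015 g/mol = 0.11768 mol
mass O = 1.814 − (0.56549 + 0.11862) = 1.1299 g → mol O = 1.1299 ÷ 15.999 = 0.070622 mol
Divide by the smallest (0.047081 mol): C 1.000, H 2.500, O 1.500
Multiplying each by 2 gives whole numbers: C 2.00, H 5.00, O 3.00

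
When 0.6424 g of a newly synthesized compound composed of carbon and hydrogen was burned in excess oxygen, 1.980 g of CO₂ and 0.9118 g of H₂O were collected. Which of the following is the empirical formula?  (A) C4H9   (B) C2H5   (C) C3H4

mol C = 1.980 g CO₂ ÷ 44.009 g/mol = 0.044991 mol
mol H = 2 × 0.9118 g H₂O ÷ 18.015 g/mol = 0.10123 mol
Divide by the smallest (0.044991 mol): C 1.000, H 2.250
Multiplying each by 4 gives whole numbers: C 4.00, H 9.00

(A) C4H9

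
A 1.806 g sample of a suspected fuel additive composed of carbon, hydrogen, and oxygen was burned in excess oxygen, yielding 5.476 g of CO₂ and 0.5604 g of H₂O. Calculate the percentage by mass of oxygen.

13.77%

mol C = 5.476 g CO₂ ÷ 44.009 g/mol = 0.12443 mol
mol H = 2 × 0.5604 g H₂O ÷ 18.015 g/mol = 0.062215 mol
mass O = 1.806 − (1.4945 + 0.062713) = 0.24877 g → mol O = 0.24877 ÷ 15.999 = 0.015549 mol
mass % O = 0.24877 g ÷ 1.806 g × 100%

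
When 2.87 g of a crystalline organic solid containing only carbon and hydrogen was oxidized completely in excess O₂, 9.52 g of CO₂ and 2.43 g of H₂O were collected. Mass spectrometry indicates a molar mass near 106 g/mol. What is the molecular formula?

C8H10

mol C = 9.52 g CO₂ ÷ 44.009 g/mol = 0.2163 mol
mol H = 2 × 2.43 g H₂O ÷ 18.015 g/mol = 0.2698 mol
Divide by the smallest (0.2163 mol): C 1.000, H 1.247
Multiplying each by 4 gives whole numbers: C 4.00, H 4.99
Empirical formula: C4H5
Empirical-formula mass = 53.08 g/mol; 106 ÷ 53.08 ≈ 2, so the molecular formula is C8H10.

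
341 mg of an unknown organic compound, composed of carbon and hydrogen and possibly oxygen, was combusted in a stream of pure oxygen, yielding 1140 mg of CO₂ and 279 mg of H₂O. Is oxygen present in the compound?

mol C = 1.14 g CO₂ ÷ 44.009 g/mol = 0.02590 mol
mol H = 2 × 0.279 g H₂O ÷ 18.015 g/mol = 0.03097 mol
C and H together account for 0.3424 g — essentially the entire 0.341 g sample — so the compound contains no oxygen.

no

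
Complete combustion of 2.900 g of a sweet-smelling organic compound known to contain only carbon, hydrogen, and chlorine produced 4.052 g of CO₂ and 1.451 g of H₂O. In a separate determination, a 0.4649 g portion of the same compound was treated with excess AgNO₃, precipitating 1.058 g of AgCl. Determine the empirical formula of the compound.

mol C = 4.052 g CO₂ ÷ 44.009 g/mol = 0.092072 mol
mol H = 2 × 1.451 g H₂O ÷ 18.015 g/mol = 0.16109 mol
From the AgCl data: mol Cl per gram of compound = (1.058 ÷ 143.318) ÷ 0.4649 = 0.015879 mol/g, so in the 2.900 g combustion sample mol Cl = 0.046049 mol
Divide by the smallest (0.046049 mol): C 1.999, H 3.498, Cl 1.000
Multiplying each by 2 gives whole numbers: C 4.00, H 7.00, Cl 2.00

C4H7Cl2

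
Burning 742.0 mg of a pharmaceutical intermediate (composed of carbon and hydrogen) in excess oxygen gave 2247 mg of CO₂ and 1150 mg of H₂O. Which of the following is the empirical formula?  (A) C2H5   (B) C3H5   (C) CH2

(A) C2H5

mol C = 2.247 g CO₂ ÷ 44.009 g/mol = 0.051058 mol
mol H = 2 × 1.150 g H₂O ÷ 18.015 g/mol = 0.12767 mol
Divide by the smallest (0.051058 mol): C 1.000, H 2.501
Multiplying each by 2 gives whole numbers: C 2.00, H 5.00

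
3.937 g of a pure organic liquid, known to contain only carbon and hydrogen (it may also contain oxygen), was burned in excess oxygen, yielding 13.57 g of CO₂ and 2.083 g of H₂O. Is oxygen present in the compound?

no

mol C = 13.57 g CO₂ ÷ 44.009 g/mol = 0.30835 mol
mol H = 2 × 2.083 g H₂O ÷ 18.015 g/mol = 0.23125 mol
C and H together account for 3.9366 g — essentially the entire 3.937 g sample — so the compound contains no oxygen.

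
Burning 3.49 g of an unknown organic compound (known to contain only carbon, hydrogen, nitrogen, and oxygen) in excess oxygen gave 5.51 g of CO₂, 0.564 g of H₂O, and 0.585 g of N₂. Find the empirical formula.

C6H3N2O4

mol C = 5.51 g CO₂ ÷ 44.009 g/mol = 0.1252 mol
mol H = 2 × 0.564 g H₂O ÷ 18.015 g/mol = 0.06261 mol
mol N = 2 × 0.585 g N₂ ÷ 28.014 g/mol = 0.04176 mol
mass O = 3.49 − (1.504 + 0.06312 + 0.5850) = 1.338 g → mol O = 1.338 ÷ 15.999 = 0.08364 mol
Divide by the smallest (0.04176 mol): C 2.998, H 1.499, N 1.000, O 2.003
Multiplying each by 2 gives whole numbers: C 6.00, H 3.00, N 2.00, O 4.01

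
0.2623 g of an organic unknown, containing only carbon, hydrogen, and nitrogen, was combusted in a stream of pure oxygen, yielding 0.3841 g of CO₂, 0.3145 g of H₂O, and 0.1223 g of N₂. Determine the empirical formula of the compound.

mol C = 0.3841 g CO₂ ÷ 44.009 g/mol = 0.0087278 mol
mol H = 2 × 0.3145 g H₂O ÷ 18.015 g/mol = 0.034915 mol
mol N = 2 × 0.1223 g N₂ ÷ 28.014 g/mol = 0.0087313 mol
Divide by the smallest (0.0087278 mol): C 1.000, H 4.000, N 1.000

CH4N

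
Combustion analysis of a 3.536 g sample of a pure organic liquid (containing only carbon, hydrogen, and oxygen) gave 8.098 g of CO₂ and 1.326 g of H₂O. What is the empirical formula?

C5H4O2

mol C = 8.098 g CO₂ ÷ 44.009 g/mol = 0.18401 mol
mol H = 2 × 1.326 g H₂O ÷ 18.015 g/mol = 0.14721 mol
mass O = 3.536 − (2.2101 + 0.14839) = 1.1775 g → mol O = 1.1775 ÷ 15.999 = 0.073598 mol
Divide by the smallest (0.073598 mol): C 2.500, H 2.000, O 1.000
Multiplying each by 2 gives whole numbers: C 5.00, H 4.00, O 2.00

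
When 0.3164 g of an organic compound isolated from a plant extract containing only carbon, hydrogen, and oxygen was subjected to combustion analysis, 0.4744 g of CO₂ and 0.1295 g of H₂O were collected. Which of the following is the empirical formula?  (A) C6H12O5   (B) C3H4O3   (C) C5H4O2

(B) C3H4O3

mol C = 0.4744 g CO₂ ÷ 44.009 g/mol = 0.010780 mol
mol H = 2 × 0.1295 g H₂O ÷ 18.015 g/mol = 0.014377 mol
mass O = 0.3164 − (0.12947 + 0.014492) = 0.17243 g → mol O = 0.17243 ÷ 15.999 = 0.010778 mol
Divide by the smallest (0.010778 mol): C 1.000, H 1.334, O 1.000
Multiplying each by 3 gives whole numbers: C 3.00, H 4.00, O 3.00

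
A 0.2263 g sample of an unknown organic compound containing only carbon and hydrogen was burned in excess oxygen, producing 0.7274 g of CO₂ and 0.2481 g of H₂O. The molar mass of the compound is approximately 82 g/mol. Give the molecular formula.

mol C = 0.7274 g CO₂ ÷ 44.009 g/mol = 0.016528 mol
mol H = 2 × 0.2481 g H₂O ÷ 18.015 g/mol = 0.027544 mol
Divide by the smallest (0.016528 mol): C 1.000, H 1.666
Multiplying each by 3 gives whole numbers: C 3.00, H 5.00
Empirical formula: C3H5
Empirical-formula mass = 41.07 g/mol; 82 ÷ 41.07 ≈ 2, so the molecular formula is C6H10.

C6H10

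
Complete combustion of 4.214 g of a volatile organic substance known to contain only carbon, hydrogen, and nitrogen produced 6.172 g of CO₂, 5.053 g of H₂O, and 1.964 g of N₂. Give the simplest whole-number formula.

mol C = 6.172 g CO₂ ÷ 44.009 g/mol = 0.14024 mol
mol H = 2 × 5.053 g H₂O ÷ 18.015 g/mol = 0.56098 mol
mol N = 2 × 1.964 g N₂ ÷ 28.014 g/mol = 0.14022 mol
Divide by the smallest (0.14022 mol): C 1.000, H 4.001, N 1.000

CH4N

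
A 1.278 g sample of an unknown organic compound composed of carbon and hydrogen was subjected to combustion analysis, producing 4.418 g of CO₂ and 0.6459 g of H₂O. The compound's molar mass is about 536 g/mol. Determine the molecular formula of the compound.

mol C = 4.418 g CO₂ ÷ 44.009 g/mol = 0.10039 mol
mol H = 2 × 0.6459 g H₂O ÷ 18.015 g/mol = 0.071707 mol
Divide by the smallest (0.071707 mol): C 1.400, H 1.000
Multiplying each by 5 gives whole numbers: C 7.00, H 5.00
Empirical formula: C7H5
Empirical-formula mass = 89.12 g/mol; 536 ÷ 89.12 ≈ 6, so the molecular formula is C42H30.

C42H30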